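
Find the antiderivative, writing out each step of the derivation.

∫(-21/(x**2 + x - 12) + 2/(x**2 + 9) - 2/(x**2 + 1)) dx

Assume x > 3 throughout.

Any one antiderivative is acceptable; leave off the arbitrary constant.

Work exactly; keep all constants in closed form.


Step 1. Rewrite: now ∫(-2/(x**2 + 1)) dx + ∫(2/(x**2 + 9)) dx + ∫(-21/(x**2 + x - 12)) dx.
Step 2. Evaluate the standard form: now 2*atan(x/3)/3 + ∫(-2/(x**2 + 1)) dx + ∫(-21/(x**2 + x - 12)) dx.
Step 3. Evaluate the standard form: now 2*atan(x/3)/3 - 2*atan(x) + ∫(-21/(x**2 + x - 12)) dx.
Step 4. Decompose ∫(-21/(x**2 + x - 12)) dx by partial fractions, -21/(x**2 + x - 12) = 3/(x + 4) - 3/(x - 3): now 2*atan(x/3)/3 - 2*atan(x) + ∫(-3/(x - 3)) dx + ∫(3/(x + 4)) dx.
Step 5. Evaluate the standard form [assuming x > -4]: now 3*log(x + 4) + 2*atan(x/3)/3 - 2*atan(x) + ∫(-3/(x - 3)) dx.
Step 6. Evaluate the standard form [assuming x > 3]: now -3*log(x - 3) + 3*log(x + 4) + 2*atan(x/3)/3 - 2*atan(x).
Answer: -3*log(x - 3) + 3*log(x + 4) + 2*atan(x/3)/3 - 2*atan(x).


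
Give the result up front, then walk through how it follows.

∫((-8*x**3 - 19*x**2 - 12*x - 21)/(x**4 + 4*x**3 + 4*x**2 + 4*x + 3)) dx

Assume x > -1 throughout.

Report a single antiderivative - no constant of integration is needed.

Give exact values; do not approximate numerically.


The answer is -5*log(x + 1) - 3*log(x + 3) - atan(x).
Step 1. Decompose ∫((-8*x**3 - 19*x**2 - 12*x - 21)/(x**4 + 4*x**3 + 4*x**2 + 4*x + 3)) dx by partial fractions, (-8*x**3 - 19*x**2 - 12*x - 21)/(x**4 + 4*x**3 + 4*x**2 + 4*x + 3) = -1/(x**2 + 1) - 3/(x + 3) - 5/(x + 1): now ∫(-5/(x + 1)) dx + ∫(-3/(x + 3)) dx + ∫(-1/(x**2 + 1)) dx.
Step 2. Evaluate the standard form [assuming x > -1]: now -5*log(x + 1) + ∫(-3/(x + 3)) dx + ∫(-1/(x**2 + 1)) dx.
Step 3. Evaluate the standard form [assuming x > -3]: now -5*log(x + 1) - 3*log(x + 3) + ∫(-1/(x**2 + 1)) dx.
Step 4. Evaluate the standard form: now -5*log(x + 1) - 3*log(x + 3) - atan(x).
Answer: -5*log(x + 1) - 3*log(x + 3) - atan(x).


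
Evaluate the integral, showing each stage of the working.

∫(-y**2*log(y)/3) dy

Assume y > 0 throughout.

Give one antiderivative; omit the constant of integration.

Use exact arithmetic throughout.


Step 1. Integrate ∫(-y**2*log(y)/3) dy by parts with u = log(y), dv = (-y**2/3) dy, so v = -y**3/9 [assuming y > 0]: now -y**3*log(y)/9 + ∫(y**2/9) dy.
Step 2. Evaluate the standard form: now -y**3*log(y)/9 + y**3/27.
Answer: -y**3*log(y)/9 + y**3/27.


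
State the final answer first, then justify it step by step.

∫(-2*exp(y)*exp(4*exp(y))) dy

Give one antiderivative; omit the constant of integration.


The answer is -exp(4*exp(y))/2.
Step 1. Substitute u = exp(y), turning ∫(-2*exp(y)*exp(4*exp(y))) dy into ∫(-2*exp(4*u)) du: now ∫(-2*exp(4*u)) du.
Step 2. Evaluate the standard form: now -exp(4*u)/2.
Step 3. Substitute back u = exp(y): now -exp(4*exp(y))/2.
Answer: -exp(4*exp(y))/2.


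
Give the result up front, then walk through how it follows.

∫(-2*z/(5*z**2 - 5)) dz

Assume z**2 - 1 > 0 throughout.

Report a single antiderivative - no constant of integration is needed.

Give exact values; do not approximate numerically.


The answer is -log(z**2 - 1)/5.
Step 1. Substitute u = z**2 - 1, turning ∫(-2*z/(5*z**2 - 5)) dz into ∫(-1/(5*u)) du: now ∫(-1/(5*u)) du.
Step 2. Evaluate the standard form [assuming u > 0]: now -log(u)/5.
Step 3. Substitute back u = z**2 - 1: now -log(z**2 - 1)/5.
Answer: -log(z**2 - 1)/5.


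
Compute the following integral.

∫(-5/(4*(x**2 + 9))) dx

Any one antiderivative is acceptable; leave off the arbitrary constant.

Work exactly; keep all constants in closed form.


Answer: -5*atan(x/3)/12.


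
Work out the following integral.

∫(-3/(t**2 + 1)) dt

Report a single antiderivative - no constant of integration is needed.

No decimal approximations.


Answer: -3*atan(t).


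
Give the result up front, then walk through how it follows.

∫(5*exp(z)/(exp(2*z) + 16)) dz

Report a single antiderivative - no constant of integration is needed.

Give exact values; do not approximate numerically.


The answer is 5*atan(exp(z)/4)/4.
Step 1. Substitute u = exp(z), turning ∫(5*exp(z)/(exp(2*z) + 16)) dz into ∫(5/(u**2 + 16)) du: now ∫(5/(u**2 + 16)) du.
Step 2. Evaluate the standard form: now 5*atan(u/4)/4.
Step 3. Substitute back u = exp(z): now 5*atan(exp(z)/4)/4.
Answer: 5*atan(exp(z)/4)/4.


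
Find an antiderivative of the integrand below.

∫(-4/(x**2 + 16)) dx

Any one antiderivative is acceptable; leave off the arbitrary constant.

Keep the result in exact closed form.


Answer: -atan(x/4).


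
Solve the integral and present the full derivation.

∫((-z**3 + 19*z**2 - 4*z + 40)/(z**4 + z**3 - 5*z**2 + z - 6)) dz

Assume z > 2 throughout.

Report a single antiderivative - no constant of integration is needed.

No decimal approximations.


Step 1. Decompose ∫((-z**3 + 19*z**2 - 4*z + 40)/(z**4 + z**3 - 5*z**2 + z - 6)) dz by partial fractions, (-z**3 + 19*z**2 - 4*z + 40)/(z**4 + z**3 - 5*z**2 + z - 6) = -3/(z**2 + 1) - 5/(z + 3) + 4/(z - 2): now ∫(4/(z - 2)) dz + ∫(-5/(z + 3)) dz + ∫(-3/(z**2 + 1)) dz.
Step 2. Evaluate the standard form [assuming z > -3]: now -5*log(z + 3) + ∫(4/(z - 2)) dz + ∫(-3/(z**2 + 1)) dz.
Step 3. Evaluate the standard form [assuming z > 2]: now 4*log(z - 2) - 5*log(z + 3) + ∫(-3/(z**2 + 1)) dz.
Step 4. Evaluate the standard form: now 4*log(z - 2) - 5*log(z + 3) - 3*atan(z).
Answer: 4*log(z - 2) - 5*log(z + 3) - 3*atan(z).


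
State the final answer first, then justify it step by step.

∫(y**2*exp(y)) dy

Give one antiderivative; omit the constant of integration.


The answer is y**2*exp(y) - 2*y*exp(y) + 2*exp(y).
Step 1. Integrate ∫(y**2*exp(y)) dy by parts with u = y**2, dv = (exp(y)) dy, so v = exp(y): now y**2*exp(y) + ∫(-2*y*exp(y)) dy.
Step 2. Integrate ∫(-2*y*exp(y)) dy by parts with u = y, dv = (-2*exp(y)) dy, so v = -2*exp(y): now y**2*exp(y) - 2*y*exp(y) + ∫(2*exp(y)) dy.
Step 3. Evaluate the standard form: now y**2*exp(y) - 2*y*exp(y) + 2*exp(y).
Answer: y**2*exp(y) - 2*y*exp(y) + 2*exp(y).


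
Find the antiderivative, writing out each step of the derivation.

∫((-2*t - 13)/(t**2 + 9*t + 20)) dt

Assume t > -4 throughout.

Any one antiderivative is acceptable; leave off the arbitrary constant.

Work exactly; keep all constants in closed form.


Step 1. Decompose ∫((-2*t - 13)/(t**2 + 9*t + 20)) dt by partial fractions, (-2*t - 13)/(t**2 + 9*t + 20) = 3/(t + 5) - 5/(t + 4): now ∫(-5/(t + 4)) dt + ∫(3/(t + 5)) dt.
Step 2. Evaluate the standard form [assuming t > -4]: now -5*log(t + 4) + ∫(3/(t + 5)) dt.
Step 3. Evaluate the standard form [assuming t > -5]: now -5*log(t + 4) + 3*log(t + 5).
Answer: -5*log(t + 4) + 3*log(t + 5).


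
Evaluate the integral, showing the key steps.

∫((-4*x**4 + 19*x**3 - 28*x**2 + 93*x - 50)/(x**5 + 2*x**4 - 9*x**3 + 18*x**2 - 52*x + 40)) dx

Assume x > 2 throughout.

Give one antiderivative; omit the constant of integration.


Step 1. Decompose ∫((-4*x**4 + 19*x**3 - 28*x**2 + 93*x - 50)/(x**5 + 2*x**4 - 9*x**3 + 18*x**2 - 52*x + 40)) dx by partial fractions, (-4*x**4 + 19*x**3 - 28*x**2 + 93*x - 50)/(x**5 + 2*x**4 - 9*x**3 + 18*x**2 - 52*x + 40) = -1/(x**2 + 4) - 5/(x + 5) - 1/(x - 1) + 2/(x - 2): now ∫(2/(x - 2)) dx + ∫(-1/(x - 1)) dx + ∫(-5/(x + 5)) dx + ∫(-1/(x**2 + 4)) dx.
Step 2. Evaluate the standard form [assuming x > 2]: now 2*log(x - 2) + ∫(-1/(x - 1)) dx + ∫(-5/(x + 5)) dx + ∫(-1/(x**2 + 4)) dx.
Step 3. Evaluate the standard form [assuming x > -5]: now 2*log(x - 2) - 5*log(x + 5) + ∫(-1/(x - 1)) dx + ∫(-1/(x**2 + 4)) dx.
Step 4. Evaluate the standard form [assuming x > 1]: now 2*log(x - 2) - log(x - 1) - 5*log(x + 5) + ∫(-1/(x**2 + 4)) dx.
Step 5. Evaluate the standard form: now 2*log(x - 2) - log(x - 1) - 5*log(x + 5) - atan(x/2)/2.
Answer: 2*log(x - 2) - log(x - 1) - 5*log(x + 5) - atan(x/2)/2.


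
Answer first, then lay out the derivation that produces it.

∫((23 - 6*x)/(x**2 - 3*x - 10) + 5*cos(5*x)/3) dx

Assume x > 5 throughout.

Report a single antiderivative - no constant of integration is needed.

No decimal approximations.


The answer is -log(x - 5) - 5*log(x + 2) + sin(5*x)/3.
Step 1. Rewrite: now ∫((23 - 6*x)/(x**2 - 3*x - 10)) dx + ∫(5*cos(5*x)/3) dx.
Step 2. Decompose ∫((23 - 6*x)/(x**2 - 3*x - 10)) dx by partial fractions, (23 - 6*x)/(x**2 - 3*x - 10) = -5/(x + 2) - 1/(x - 5): now ∫(-1/(x - 5)) dx + ∫(-5/(x + 2)) dx + ∫(5*cos(5*x)/3) dx.
Step 3. Evaluate the standard form [assuming x > -2]: now -5*log(x + 2) + ∫(-1/(x - 5)) dx + ∫(5*cos(5*x)/3) dx.
Step 4. Evaluate the standard form [assuming x > 5]: now -log(x - 5) - 5*log(x + 2) + ∫(5*cos(5*x)/3) dx.
Step 5. Evaluate the standard form: now -log(x - 5) - 5*log(x + 2) + sin(5*x)/3.
Answer: -log(x - 5) - 5*log(x + 2) + sin(5*x)/3.


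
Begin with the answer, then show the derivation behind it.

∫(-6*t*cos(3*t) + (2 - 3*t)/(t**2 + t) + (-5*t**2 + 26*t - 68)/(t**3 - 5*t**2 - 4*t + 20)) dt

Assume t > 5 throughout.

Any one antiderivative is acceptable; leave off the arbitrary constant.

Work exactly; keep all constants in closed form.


The answer is -2*t*sin(3*t) + 2*log(t) - 3*log(t - 5) + 3*log(t - 2) - 5*log(t + 1) - 5*log(t + 2) - 2*cos(3*t)/3.
Step 1. Rewrite: now ∫(-6*t*cos(3*t)) dt + ∫((2 - 3*t)/(t**2 + t)) dt + ∫((-5*t**2 + 26*t - 68)/(t**3 - 5*t**2 - 4*t + 20)) dt.
Step 2. Decompose ∫((-5*t**2 + 26*t - 68)/(t**3 - 5*t**2 - 4*t + 20)) dt by partial fractions, (-5*t**2 + 26*t - 68)/(t**3 - 5*t**2 - 4*t + 20) = -5/(t + 2) + 3/(t - 2) - 3/(t - 5): now ∫(-6*t*cos(3*t)) dt + ∫((2 - 3*t)/(t**2 + t)) dt + ∫(-3/(t - 5)) dt + ∫(3/(t - 2)) dt + ∫(-5/(t + 2)) dt.
Step 3. Evaluate the standard form [assuming t > 2]: now 3*log(t - 2) + ∫(-6*t*cos(3*t)) dt + ∫((2 - 3*t)/(t**2 + t)) dt + ∫(-3/(t - 5)) dt + ∫(-5/(t + 2)) dt.
Step 4. Evaluate the standard form [assuming t > -2]: now 3*log(t - 2) - 5*log(t + 2) + ∫(-6*t*cos(3*t)) dt + ∫((2 - 3*t)/(t**2 + t)) dt + ∫(-3/(t - 5)) dt.
Step 5. Evaluate the standard form [assuming t > 5]: now -3*log(t - 5) + 3*log(t - 2) - 5*log(t + 2) + ∫(-6*t*cos(3*t)) dt + ∫((2 - 3*t)/(t**2 + t)) dt.
Step 6. Decompose ∫((2 - 3*t)/(t**2 + t)) dt by partial fractions, (2 - 3*t)/(t**2 + t) = -5/(t + 1) + 2/t: now -3*log(t - 5) + 3*log(t - 2) - 5*log(t + 2) + ∫(2/t) dt + ∫(-6*t*cos(3*t)) dt + ∫(-5/(t + 1)) dt.
Step 7. Evaluate the standard form [assuming t > 0]: now 2*log(t) - 3*log(t - 5) + 3*log(t - 2) - 5*log(t + 2) + ∫(-6*t*cos(3*t)) dt + ∫(-5/(t + 1)) dt.
Step 8. Evaluate the standard form [assuming t > -1]: now 2*log(t) - 3*log(t - 5) + 3*log(t - 2) - 5*log(t + 1) - 5*log(t + 2) + ∫(-6*t*cos(3*t)) dt.
Step 9. Integrate ∫(-6*t*cos(3*t)) dt by parts with u = t, dv = (-6*cos(3*t)) dt, so v = -2*sin(3*t): now -2*t*sin(3*t) + 2*log(t) - 3*log(t - 5) + 3*log(t - 2) - 5*log(t + 1) - 5*log(t + 2) + ∫(2*sin(3*t)) dt.
Step 10. Evaluate the standard form: now -2*t*sin(3*t) + 2*log(t) - 3*log(t - 5) + 3*log(t - 2) - 5*log(t + 1) - 5*log(t + 2) - 2*cos(3*t)/3.
Answer: -2*t*sin(3*t) + 2*log(t) - 3*log(t - 5) + 3*log(t - 2) - 5*log(t + 1) - 5*log(t + 2) - 2*cos(3*t)/3.


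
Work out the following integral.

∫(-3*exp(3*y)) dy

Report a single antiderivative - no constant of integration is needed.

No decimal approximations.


Answer: -exp(3*y).


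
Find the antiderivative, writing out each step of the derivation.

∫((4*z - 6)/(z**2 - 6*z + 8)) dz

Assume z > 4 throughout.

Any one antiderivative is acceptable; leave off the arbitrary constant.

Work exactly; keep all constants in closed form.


Step 1. Decompose ∫((4*z - 6)/(z**2 - 6*z + 8)) dz by partial fractions, (4*z - 6)/(z**2 - 6*z + 8) = -1/(z - 2) + 5/(z - 4): now ∫(5/(z - 4)) dz + ∫(-1/(z - 2)) dz.
Step 2. Evaluate the standard form [assuming z > 2]: now -log(z - 2) + ∫(5/(z - 4)) dz.
Step 3. Evaluate the standard form [assuming z > 4]: now 5*log(z - 4) - log(z - 2).
Answer: 5*log(z - 4) - log(z - 2).


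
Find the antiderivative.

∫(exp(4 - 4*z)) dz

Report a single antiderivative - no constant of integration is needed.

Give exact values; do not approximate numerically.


Answer: -exp(4 - 4*z)/4.


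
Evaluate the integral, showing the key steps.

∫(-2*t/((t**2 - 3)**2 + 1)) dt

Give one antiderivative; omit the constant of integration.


Step 1. Substitute u = t**2 - 3, turning ∫(-2*t/((t**2 - 3)**2 + 1)) dt into ∫(-1/(u**2 + 1)) du: now ∫(-1/(u**2 + 1)) du.
Step 2. Evaluate the standard form: now -atan(u).
Step 3. Substitute back u = t**2 - 3: now -atan(t**2 - 3).
Answer: -atan(t**2 - 3).


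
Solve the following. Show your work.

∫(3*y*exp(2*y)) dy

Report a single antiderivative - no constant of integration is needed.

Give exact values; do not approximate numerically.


Step 1. Integrate ∫(3*y*exp(2*y)) dy by parts with u = y, dv = (3*exp(2*y)) dy, so v = 3*exp(2*y)/2: now 3*y*exp(2*y)/2 + ∫(-3*exp(2*y)/2) dy.
Step 2. Evaluate the standard form: now 3*y*exp(2*y)/2 - 3*exp(2*y)/4.
Answer: 3*y*exp(2*y)/2 - 3*exp(2*y)/4.


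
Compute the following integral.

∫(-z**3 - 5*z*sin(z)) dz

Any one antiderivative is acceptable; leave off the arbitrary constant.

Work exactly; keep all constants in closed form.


Answer: -z**4/4 + 5*z*cos(z) - 5*sin(z).


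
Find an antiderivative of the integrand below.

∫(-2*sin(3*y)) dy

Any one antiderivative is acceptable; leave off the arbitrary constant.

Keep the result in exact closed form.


Answer: 2*cos(3*y)/3.


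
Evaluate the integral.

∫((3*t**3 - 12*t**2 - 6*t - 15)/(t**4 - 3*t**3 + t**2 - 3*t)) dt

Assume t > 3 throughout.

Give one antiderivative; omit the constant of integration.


Answer: 5*log(t) - 2*log(t - 3) + 3*atan(t).


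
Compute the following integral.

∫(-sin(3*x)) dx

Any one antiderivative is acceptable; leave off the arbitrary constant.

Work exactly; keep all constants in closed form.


Answer: cos(3*x)/3.


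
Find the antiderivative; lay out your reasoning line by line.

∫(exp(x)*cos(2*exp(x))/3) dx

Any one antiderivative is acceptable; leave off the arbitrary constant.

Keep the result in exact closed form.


Step 1. Substitute u = exp(x), turning ∫(exp(x)*cos(2*exp(x))/3) dx into ∫(cos(2*u)/3) du: now ∫(cos(2*u)/3) du.
Step 2. Evaluate the standard form: now sin(2*u)/6.
Step 3. Substitute back u = exp(x): now sin(2*exp(x))/6.
Answer: sin(2*exp(x))/6.


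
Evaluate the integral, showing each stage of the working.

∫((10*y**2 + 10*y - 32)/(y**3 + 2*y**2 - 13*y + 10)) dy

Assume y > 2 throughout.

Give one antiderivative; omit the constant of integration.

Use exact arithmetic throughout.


Step 1. Decompose ∫((10*y**2 + 10*y - 32)/(y**3 + 2*y**2 - 13*y + 10)) dy by partial fractions, (10*y**2 + 10*y - 32)/(y**3 + 2*y**2 - 13*y + 10) = 4/(y + 5) + 2/(y - 1) + 4/(y - 2): now ∫(4/(y - 2)) dy + ∫(2/(y - 1)) dy + ∫(4/(y + 5)) dy.
Step 2. Evaluate the standard form [assuming y > 2]: now 4*log(y - 2) + ∫(2/(y - 1)) dy + ∫(4/(y + 5)) dy.
Step 3. Evaluate the standard form [assuming y > -5]: now 4*log(y - 2) + 4*log(y + 5) + ∫(2/(y - 1)) dy.
Step 4. Evaluate the standard form [assuming y > 1]: now 4*log(y - 2) + 2*log(y - 1) + 4*log(y + 5).
Answer: 4*log(y - 2) + 2*log(y - 1) + 4*log(y + 5).


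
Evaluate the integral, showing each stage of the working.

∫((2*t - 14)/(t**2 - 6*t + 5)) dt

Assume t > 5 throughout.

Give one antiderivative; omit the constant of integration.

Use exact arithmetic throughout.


Step 1. Decompose ∫((2*t - 14)/(t**2 - 6*t + 5)) dt by partial fractions, (2*t - 14)/(t**2 - 6*t + 5) = 3/(t - 1) - 1/(t - 5): now ∫(-1/(t - 5)) dt + ∫(3/(t - 1)) dt.
Step 2. Evaluate the standard form [assuming t > 1]: now 3*log(t - 1) + ∫(-1/(t - 5)) dt.
Step 3. Evaluate the standard form [assuming t > 5]: now -log(t - 5) + 3*log(t - 1).
Answer: -log(t - 5) + 3*log(t - 1).


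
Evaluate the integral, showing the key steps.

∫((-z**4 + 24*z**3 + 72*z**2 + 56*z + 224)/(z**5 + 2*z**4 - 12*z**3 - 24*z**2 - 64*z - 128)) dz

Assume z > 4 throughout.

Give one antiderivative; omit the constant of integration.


Step 1. Decompose ∫((-z**4 + 24*z**3 + 72*z**2 + 56*z + 224)/(z**5 + 2*z**4 - 12*z**3 - 24*z**2 - 64*z - 128)) dz by partial fractions, (-z**4 + 24*z**3 + 72*z**2 + 56*z + 224)/(z**5 + 2*z**4 - 12*z**3 - 24*z**2 - 64*z - 128) = 2/(z**2 + 4) - 2/(z + 4) - 2/(z + 2) + 3/(z - 4): now ∫(3/(z - 4)) dz + ∫(-2/(z + 2)) dz + ∫(-2/(z + 4)) dz + ∫(2/(z**2 + 4)) dz.
Step 2. Evaluate the standard form [assuming z > -2]: now -2*log(z + 2) + ∫(3/(z - 4)) dz + ∫(-2/(z + 4)) dz + ∫(2/(z**2 + 4)) dz.
Step 3. Evaluate the standard form [assuming z > -4]: now -2*log(z + 2) - 2*log(z + 4) + ∫(3/(z - 4)) dz + ∫(2/(z**2 + 4)) dz.
Step 4. Evaluate the standard form [assuming z > 4]: now 3*log(z - 4) - 2*log(z + 2) - 2*log(z + 4) + ∫(2/(z**2 + 4)) dz.
Step 5. Evaluate the standard form: now 3*log(z - 4) - 2*log(z + 2) - 2*log(z + 4) + atan(z/2).
Answer: 3*log(z - 4) - 2*log(z + 2) - 2*log(z + 4) + atan(z/2).


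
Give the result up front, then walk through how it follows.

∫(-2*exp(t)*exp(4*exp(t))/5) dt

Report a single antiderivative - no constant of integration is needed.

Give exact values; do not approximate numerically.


The answer is -exp(4*exp(t))/10.
Step 1. Substitute u = exp(t), turning ∫(-2*exp(t)*exp(4*exp(t))/5) dt into ∫(-2*exp(4*u)/5) du: now ∫(-2*exp(4*u)/5) du.
Step 2. Evaluate the standard form: now -exp(4*u)/10.
Step 3. Substitute back u = exp(t): now -exp(4*exp(t))/10.
Answer: -exp(4*exp(t))/10.


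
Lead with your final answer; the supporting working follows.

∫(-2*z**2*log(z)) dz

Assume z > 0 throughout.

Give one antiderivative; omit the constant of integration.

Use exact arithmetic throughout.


The answer is -2*z**3*log(z)/3 + 2*z**3/9.
Step 1. Integrate ∫(-2*z**2*log(z)) dz by parts with u = log(z), dv = (-2*z**2) dz, so v = -2*z**3/3 [assuming z > 0]: now -2*z**3*log(z)/3 + ∫(2*z**2/3) dz.
Step 2. Evaluate the standard form: now -2*z**3*log(z)/3 + 2*z**3/9.
Answer: -2*z**3*log(z)/3 + 2*z**3/9.


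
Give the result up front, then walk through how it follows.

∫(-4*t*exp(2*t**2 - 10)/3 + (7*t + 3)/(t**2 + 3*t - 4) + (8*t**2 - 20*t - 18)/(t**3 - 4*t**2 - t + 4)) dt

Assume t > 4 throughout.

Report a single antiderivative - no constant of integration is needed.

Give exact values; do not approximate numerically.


The answer is -exp(2*t**2 - 10)/3 + 2*log(t - 4) + 7*log(t - 1) + log(t + 1) + 5*log(t + 4).
Step 1. Rewrite: now ∫(-4*t*exp(2*t**2 - 10)/3) dt + ∫((7*t + 3)/(t**2 + 3*t - 4)) dt + ∫((8*t**2 - 20*t - 18)/(t**3 - 4*t**2 - t + 4)) dt.
Step 2. Substitute u = t**2 - 5, turning ∫(-4*t*exp(2*t**2 - 10)/3) dt into ∫(-2*exp(2*u)/3) du: now ∫((7*t + 3)/(t**2 + 3*t - 4)) dt + ∫((8*t**2 - 20*t - 18)/(t**3 - 4*t**2 - t + 4)) dt + ∫(-2*exp(2*u)/3) du.
Step 3. Evaluate the standard form: now -exp(2*u)/3 + ∫((7*t + 3)/(t**2 + 3*t - 4)) dt + ∫((8*t**2 - 20*t - 18)/(t**3 - 4*t**2 - t + 4)) dt.
Step 4. Substitute back u = t**2 - 5: now -exp(2*t**2 - 10)/3 + ∫((7*t + 3)/(t**2 + 3*t - 4)) dt + ∫((8*t**2 - 20*t - 18)/(t**3 - 4*t**2 - t + 4)) dt.
Step 5. Decompose ∫((7*t + 3)/(t**2 + 3*t - 4)) dt by partial fractions, (7*t + 3)/(t**2 + 3*t - 4) = 5/(t + 4) + 2/(t - 1): now -exp(2*t**2 - 10)/3 + ∫((8*t**2 - 20*t - 18)/(t**3 - 4*t**2 - t + 4)) dt + ∫(2/(t - 1)) dt + ∫(5/(t + 4)) dt.
Step 6. Evaluate the standard form [assuming t > 1]: now -exp(2*t**2 - 10)/3 + 2*log(t - 1) + ∫((8*t**2 - 20*t - 18)/(t**3 - 4*t**2 - t + 4)) dt + ∫(5/(t + 4)) dt.
Step 7. Evaluate the standard form [assuming t > -4]: now -exp(2*t**2 - 10)/3 + 2*log(t - 1) + 5*log(t + 4) + ∫((8*t**2 - 20*t - 18)/(t**3 - 4*t**2 - t + 4)) dt.
Step 8. Decompose ∫((8*t**2 - 20*t - 18)/(t**3 - 4*t**2 - t + 4)) dt by partial fractions, (8*t**2 - 20*t - 18)/(t**3 - 4*t**2 - t + 4) = 1/(t + 1) + 5/(t - 1) + 2/(t - 4): now -exp(2*t**2 - 10)/3 + 2*log(t - 1) + 5*log(t + 4) + ∫(2/(t - 4)) dt + ∫(5/(t - 1)) dt + ∫(1/(t + 1)) dt.
Step 9. Evaluate the standard form [assuming t > 1]: now -exp(2*t**2 - 10)/3 + 7*log(t - 1) + 5*log(t + 4) + ∫(2/(t - 4)) dt + ∫(1/(t + 1)) dt.
Step 10. Evaluate the standard form [assuming t > -1]: now -exp(2*t**2 - 10)/3 + 7*log(t - 1) + log(t + 1) + 5*log(t + 4) + ∫(2/(t - 4)) dt.
Step 11. Evaluate the standard form [assuming t > 4]: now -exp(2*t**2 - 10)/3 + 2*log(t - 4) + 7*log(t - 1) + log(t + 1) + 5*log(t + 4).
Answer: -exp(2*t**2 - 10)/3 + 2*log(t - 4) + 7*log(t - 1) + log(t + 1) + 5*log(t + 4).


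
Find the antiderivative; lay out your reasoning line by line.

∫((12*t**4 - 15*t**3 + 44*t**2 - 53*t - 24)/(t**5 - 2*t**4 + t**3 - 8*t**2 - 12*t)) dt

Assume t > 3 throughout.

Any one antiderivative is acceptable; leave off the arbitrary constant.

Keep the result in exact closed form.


Step 1. Decompose ∫((12*t**4 - 15*t**3 + 44*t**2 - 53*t - 24)/(t**5 - 2*t**4 + t**3 - 8*t**2 - 12*t)) dt by partial fractions, (12*t**4 - 15*t**3 + 44*t**2 - 53*t - 24)/(t**5 - 2*t**4 + t**3 - 8*t**2 - 12*t) = -1/(t**2 + 4) + 5/(t + 1) + 5/(t - 3) + 2/t: now ∫(2/t) dt + ∫(5/(t - 3)) dt + ∫(5/(t + 1)) dt + ∫(-1/(t**2 + 4)) dt.
Step 2. Evaluate the standard form [assuming t > 0]: now 2*log(t) + ∫(5/(t - 3)) dt + ∫(5/(t + 1)) dt + ∫(-1/(t**2 + 4)) dt.
Step 3. Evaluate the standard form [assuming t > 3]: now 2*log(t) + 5*log(t - 3) + ∫(5/(t + 1)) dt + ∫(-1/(t**2 + 4)) dt.
Step 4. Evaluate the standard form [assuming t > -1]: now 2*log(t) + 5*log(t - 3) + 5*log(t + 1) + ∫(-1/(t**2 + 4)) dt.
Step 5. Evaluate the standard form: now 2*log(t) + 5*log(t - 3) + 5*log(t + 1) - atan(t/2)/2.
Answer: 2*log(t) + 5*log(t - 3) + 5*log(t + 1) - atan(t/2)/2.


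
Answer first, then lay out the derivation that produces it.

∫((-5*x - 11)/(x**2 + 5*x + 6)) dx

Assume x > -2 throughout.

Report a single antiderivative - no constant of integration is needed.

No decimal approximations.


The answer is -log(x + 2) - 4*log(x + 3).
Step 1. Decompose ∫((-5*x - 11)/(x**2 + 5*x + 6)) dx by partial fractions, (-5*x - 11)/(x**2 + 5*x + 6) = -4/(x + 3) - 1/(x + 2): now ∫(-1/(x + 2)) dx + ∫(-4/(x + 3)) dx.
Step 2. Evaluate the standard form [assuming x > -3]: now -4*log(x + 3) + ∫(-1/(x + 2)) dx.
Step 3. Evaluate the standard form [assuming x > -2]: now -log(x + 2) - 4*log(x + 3).
Answer: -log(x + 2) - 4*log(x + 3).


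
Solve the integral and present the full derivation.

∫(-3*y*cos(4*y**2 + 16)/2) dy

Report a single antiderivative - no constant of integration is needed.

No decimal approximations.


Step 1. Substitute u = y**2 + 4, turning ∫(-3*y*cos(4*y**2 + 16)/2) dy into ∫(-3*cos(4*u)/4) du: now ∫(-3*cos(4*u)/4) du.
Step 2. Evaluate the standard form: now -3*sin(4*u)/16.
Step 3. Substitute back u = y**2 + 4: now -3*sin(4*y**2 + 16)/16.
Answer: -3*sin(4*y**2 + 16)/16.


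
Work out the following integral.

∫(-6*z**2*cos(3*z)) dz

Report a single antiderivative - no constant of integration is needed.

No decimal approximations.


Answer: -2*z**2*sin(3*z) - 4*z*cos(3*z)/3 + 4*sin(3*z)/9.


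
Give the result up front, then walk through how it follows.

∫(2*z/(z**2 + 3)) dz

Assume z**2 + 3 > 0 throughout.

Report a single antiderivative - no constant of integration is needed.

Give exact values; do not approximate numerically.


The answer is log(z**2 + 3).
Step 1. Substitute u = z**2 + 3, turning ∫(2*z/(z**2 + 3)) dz into ∫(1/u) du: now ∫(1/u) du.
Step 2. Evaluate the standard form [assuming u > 0]: now log(u).
Step 3. Substitute back u = z**2 + 3: now log(z**2 + 3).
Answer: log(z**2 + 3).


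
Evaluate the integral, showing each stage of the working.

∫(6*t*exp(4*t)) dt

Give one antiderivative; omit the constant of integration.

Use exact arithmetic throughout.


Step 1. Integrate ∫(6*t*exp(4*t)) dt by parts with u = t, dv = (6*exp(4*t)) dt, so v = 3*exp(4*t)/2: now 3*t*exp(4*t)/2 + ∫(-3*exp(4*t)/2) dt.
Step 2. Evaluate the standard form: now 3*t*exp(4*t)/2 - 3*exp(4*t)/8.
Answer: 3*t*exp(4*t)/2 - 3*exp(4*t)/8.


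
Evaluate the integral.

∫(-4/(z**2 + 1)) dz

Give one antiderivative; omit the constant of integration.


Answer: -4*atan(z).


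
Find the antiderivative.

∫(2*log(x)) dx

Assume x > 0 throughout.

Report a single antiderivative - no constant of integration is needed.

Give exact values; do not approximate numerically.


Answer: 2*x*log(x) - 2*x.


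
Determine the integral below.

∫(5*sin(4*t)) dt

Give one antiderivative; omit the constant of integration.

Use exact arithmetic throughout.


Answer: -5*cos(4*t)/4.


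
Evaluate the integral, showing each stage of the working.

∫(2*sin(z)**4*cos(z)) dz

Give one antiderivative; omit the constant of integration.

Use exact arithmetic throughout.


Step 1. Substitute u = sin(z), turning ∫(2*sin(z)**4*cos(z)) dz into ∫(2*u**4) du: now ∫(2*u**4) du.
Step 2. Evaluate the standard form: now 2*u**5/5.
Step 3. Substitute back u = sin(z): now 2*sin(z)**5/5.
Answer: 2*sin(z)**5/5.


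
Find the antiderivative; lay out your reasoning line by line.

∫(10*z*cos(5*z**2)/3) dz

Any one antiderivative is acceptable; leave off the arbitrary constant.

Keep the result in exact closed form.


Step 1. Substitute u = z**2, turning ∫(10*z*cos(5*z**2)/3) dz into ∫(5*cos(5*u)/3) du: now ∫(5*cos(5*u)/3) du.
Step 2. Evaluate the standard form: now sin(5*u)/3.
Step 3. Substitute back u = z**2: now sin(5*z**2)/3.
Answer: sin(5*z**2)/3.


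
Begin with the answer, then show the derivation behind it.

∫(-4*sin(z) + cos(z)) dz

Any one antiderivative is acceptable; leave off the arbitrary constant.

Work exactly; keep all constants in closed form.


The answer is sin(z) + 4*cos(z).
Step 1. Rewrite: now ∫(-4*sin(z)) dz + ∫(cos(z)) dz.
Step 2. Evaluate the standard form: now 4*cos(z) + ∫(cos(z)) dz.
Step 3. Evaluate the standard form: now sin(z) + 4*cos(z).
Answer: sin(z) + 4*cos(z).


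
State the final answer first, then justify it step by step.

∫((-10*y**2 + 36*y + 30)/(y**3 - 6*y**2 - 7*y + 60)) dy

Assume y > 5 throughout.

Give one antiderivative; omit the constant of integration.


The answer is -5*log(y - 5) - 2*log(y - 4) - 3*log(y + 3).
Step 1. Decompose ∫((-10*y**2 + 36*y + 30)/(y**3 - 6*y**2 - 7*y + 60)) dy by partial fractions, (-10*y**2 + 36*y + 30)/(y**3 - 6*y**2 - 7*y + 60) = -3/(y + 3) - 2/(y - 4) - 5/(y - 5): now ∫(-5/(y - 5)) dy + ∫(-2/(y - 4)) dy + ∫(-3/(y + 3)) dy.
Step 2. Evaluate the standard form [assuming y > 5]: now -5*log(y - 5) + ∫(-2/(y - 4)) dy + ∫(-3/(y + 3)) dy.
Step 3. Evaluate the standard form [assuming y > 4]: now -5*log(y - 5) - 2*log(y - 4) + ∫(-3/(y + 3)) dy.
Step 4. Evaluate the standard form [assuming y > -3]: now -5*log(y - 5) - 2*log(y - 4) - 3*log(y + 3).
Answer: -5*log(y - 5) - 2*log(y - 4) - 3*log(y + 3).


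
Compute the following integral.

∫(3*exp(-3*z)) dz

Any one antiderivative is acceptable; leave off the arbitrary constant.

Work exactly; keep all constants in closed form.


Answer: -exp(-3*z).


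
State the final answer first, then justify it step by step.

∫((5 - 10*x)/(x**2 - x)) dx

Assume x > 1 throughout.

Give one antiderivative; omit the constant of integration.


The answer is -5*log(x) - 5*log(x - 1).
Step 1. Decompose ∫((5 - 10*x)/(x**2 - x)) dx by partial fractions, (5 - 10*x)/(x**2 - x) = -5/(x - 1) - 5/x: now ∫(-5/x) dx + ∫(-5/(x - 1)) dx.
Step 2. Evaluate the standard form [assuming x > 1]: now -5*log(x - 1) + ∫(-5/x) dx.
Step 3. Evaluate the standard form [assuming x > 0]: now -5*log(x) - 5*log(x - 1).
Answer: -5*log(x) - 5*log(x - 1).


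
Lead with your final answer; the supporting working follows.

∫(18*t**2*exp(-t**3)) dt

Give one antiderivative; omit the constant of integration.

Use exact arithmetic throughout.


The answer is -6*exp(-t**3).
Step 1. Substitute u = t**3, turning ∫(18*t**2*exp(-t**3)) dt into ∫(6*exp(-u)) du: now ∫(6*exp(-u)) du.
Step 2. Evaluate the standard form: now -6*exp(-u).
Step 3. Substitute back u = t**3: now -6*exp(-t**3).
Answer: -6*exp(-t**3).


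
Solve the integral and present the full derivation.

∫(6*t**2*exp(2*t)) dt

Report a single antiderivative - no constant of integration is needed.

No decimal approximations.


Step 1. Integrate ∫(6*t**2*exp(2*t)) dt by parts with u = t**2, dv = (6*exp(2*t)) dt, so v = 3*exp(2*t): now 3*t**2*exp(2*t) + ∫(-6*t*exp(2*t)) dt.
Step 2. Integrate ∫(-6*t*exp(2*t)) dt by parts with u = t, dv = (-6*exp(2*t)) dt, so v = -3*exp(2*t): now 3*t**2*exp(2*t) - 3*t*exp(2*t) + ∫(3*exp(2*t)) dt.
Step 3. Evaluate the standard form: now 3*t**2*exp(2*t) - 3*t*exp(2*t) + 3*exp(2*t)/2.
Answer: 3*t**2*exp(2*t) - 3*t*exp(2*t) + 3*exp(2*t)/2.


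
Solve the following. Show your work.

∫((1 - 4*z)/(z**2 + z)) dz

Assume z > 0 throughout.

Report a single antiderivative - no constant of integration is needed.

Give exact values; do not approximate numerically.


Step 1. Decompose ∫((1 - 4*z)/(z**2 + z)) dz by partial fractions, (1 - 4*z)/(z**2 + z) = -5/(z + 1) + 1/z: now ∫(1/z) dz + ∫(-5/(z + 1)) dz.
Step 2. Evaluate the standard form [assuming z > -1]: now -5*log(z + 1) + ∫(1/z) dz.
Step 3. Evaluate the standard form [assuming z > 0]: now log(z) - 5*log(z + 1).
Answer: log(z) - 5*log(z + 1).


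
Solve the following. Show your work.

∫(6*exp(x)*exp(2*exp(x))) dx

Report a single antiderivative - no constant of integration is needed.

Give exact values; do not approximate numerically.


Step 1. Substitute u = exp(x), turning ∫(6*exp(x)*exp(2*exp(x))) dx into ∫(6*exp(2*u)) du: now ∫(6*exp(2*u)) du.
Step 2. Evaluate the standard form: now 3*exp(2*u).
Step 3. Substitute back u = exp(x): now 3*exp(2*exp(x)).
Answer: 3*exp(2*exp(x)).


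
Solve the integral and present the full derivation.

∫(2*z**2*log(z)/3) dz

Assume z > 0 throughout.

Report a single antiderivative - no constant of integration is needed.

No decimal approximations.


Step 1. Integrate ∫(2*z**2*log(z)/3) dz by parts with u = log(z), dv = (2*z**2/3) dz, so v = 2*z**3/9 [assuming z > 0]: now 2*z**3*log(z)/9 + ∫(-2*z**2/9) dz.
Step 2. Evaluate the standard form: now 2*z**3*log(z)/9 - 2*z**3/27.
Answer: 2*z**3*log(z)/9 - 2*z**3/27.


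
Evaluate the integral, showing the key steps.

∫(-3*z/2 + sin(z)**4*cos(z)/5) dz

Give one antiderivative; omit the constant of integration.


Step 1. Rewrite: now ∫(-3*z/2) dz + ∫(sin(z)**4*cos(z)/5) dz.
Step 2. Evaluate the standard form: now -3*z**2/4 + ∫(sin(z)**4*cos(z)/5) dz.
Step 3. Substitute u = sin(z), turning ∫(sin(z)**4*cos(z)/5) dz into ∫(u**4/5) du: now -3*z**2/4 + ∫(u**4/5) du.
Step 4. Evaluate the standard form: now u**5/25 - 3*z**2/4.
Step 5. Substitute back u = sin(z): now -3*z**2/4 + sin(z)**5/25.
Answer: -3*z**2/4 + sin(z)**5/25.


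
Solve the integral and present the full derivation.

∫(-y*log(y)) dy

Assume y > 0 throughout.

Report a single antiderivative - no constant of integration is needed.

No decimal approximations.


Step 1. Integrate ∫(-y*log(y)) dy by parts with u = log(y), dv = (-y) dy, so v = -y**2/2 [assuming y > 0]: now -y**2*log(y)/2 + ∫(y/2) dy.
Step 2. Evaluate the standard form: now -y**2*log(y)/2 + y**2/4.
Answer: -y**2*log(y)/2 + y**2/4.


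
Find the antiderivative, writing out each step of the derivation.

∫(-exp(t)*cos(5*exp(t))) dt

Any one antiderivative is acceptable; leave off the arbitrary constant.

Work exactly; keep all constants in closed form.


Step 1. Substitute u = exp(t), turning ∫(-exp(t)*cos(5*exp(t))) dt into ∫(-cos(5*u)) du: now ∫(-cos(5*u)) du.
Step 2. Evaluate the standard form: now -sin(5*u)/5.
Step 3. Substitute back u = exp(t): now -sin(5*exp(t))/5.
Answer: -sin(5*exp(t))/5.


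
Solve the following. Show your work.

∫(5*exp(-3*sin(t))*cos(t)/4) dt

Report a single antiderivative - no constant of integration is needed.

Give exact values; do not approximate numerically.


Step 1. Substitute u = sin(t), turning ∫(5*exp(-3*sin(t))*cos(t)/4) dt into ∫(5*exp(-3*u)/4) du: now ∫(5*exp(-3*u)/4) du.
Step 2. Evaluate the standard form: now -5*exp(-3*u)/12.
Step 3. Substitute back u = sin(t): now -5*exp(-3*sin(t))/12.
Answer: -5*exp(-3*sin(t))/12.


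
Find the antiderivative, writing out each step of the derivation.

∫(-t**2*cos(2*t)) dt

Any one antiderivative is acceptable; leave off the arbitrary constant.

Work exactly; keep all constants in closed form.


Step 1. Integrate ∫(-t**2*cos(2*t)) dt by parts with u = t**2, dv = (-cos(2*t)) dt, so v = -sin(2*t)/2: now -t**2*sin(2*t)/2 + ∫(t*sin(2*t)) dt.
Step 2. Integrate ∫(t*sin(2*t)) dt by parts with u = t, dv = (sin(2*t)) dt, so v = -cos(2*t)/2: now -t**2*sin(2*t)/2 - t*cos(2*t)/2 + ∫(cos(2*t)/2) dt.
Step 3. Evaluate the standard form: now -t**2*sin(2*t)/2 - t*cos(2*t)/2 + sin(2*t)/4.
Answer: -t**2*sin(2*t)/2 - t*cos(2*t)/2 + sin(2*t)/4.


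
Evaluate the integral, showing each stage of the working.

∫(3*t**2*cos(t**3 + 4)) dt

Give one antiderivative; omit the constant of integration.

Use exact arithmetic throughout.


Step 1. Substitute u = t**3 + 4, turning ∫(3*t**2*cos(t**3 + 4)) dt into ∫(cos(u)) du: now ∫(cos(u)) du.
Step 2. Evaluate the standard form: now sin(u).
Step 3. Substitute back u = t**3 + 4: now sin(t**3 + 4).
Answer: sin(t**3 + 4).


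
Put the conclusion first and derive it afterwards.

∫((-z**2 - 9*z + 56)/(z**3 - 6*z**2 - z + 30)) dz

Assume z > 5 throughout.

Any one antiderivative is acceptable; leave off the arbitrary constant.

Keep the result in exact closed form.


The answer is -log(z - 5) - 2*log(z - 3) + 2*log(z + 2).
Step 1. Decompose ∫((-z**2 - 9*z + 56)/(z**3 - 6*z**2 - z + 30)) dz by partial fractions, (-z**2 - 9*z + 56)/(z**3 - 6*z**2 - z + 30) = 2/(z + 2) - 2/(z - 3) - 1/(z - 5): now ∫(-1/(z - 5)) dz + ∫(-2/(z - 3)) dz + ∫(2/(z + 2)) dz.
Step 2. Evaluate the standard form [assuming z > 3]: now -2*log(z - 3) + ∫(-1/(z - 5)) dz + ∫(2/(z + 2)) dz.
Step 3. Evaluate the standard form [assuming z > -2]: now -2*log(z - 3) + 2*log(z + 2) + ∫(-1/(z - 5)) dz.
Step 4. Evaluate the standard form [assuming z > 5]: now -log(z - 5) - 2*log(z - 3) + 2*log(z + 2).
Answer: -log(z - 5) - 2*log(z - 3) + 2*log(z + 2).


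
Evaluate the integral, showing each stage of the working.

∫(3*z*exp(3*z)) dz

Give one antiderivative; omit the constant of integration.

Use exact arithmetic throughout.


Step 1. Integrate ∫(3*z*exp(3*z)) dz by parts with u = z, dv = (3*exp(3*z)) dz, so v = exp(3*z): now z*exp(3*z) + ∫(-exp(3*z)) dz.
Step 2. Evaluate the standard form: now z*exp(3*z) - exp(3*z)/3.
Answer: z*exp(3*z) - exp(3*z)/3.


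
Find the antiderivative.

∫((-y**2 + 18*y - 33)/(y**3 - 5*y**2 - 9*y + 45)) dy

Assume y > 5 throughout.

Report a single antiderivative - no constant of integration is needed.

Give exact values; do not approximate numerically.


Answer: 2*log(y - 5) - log(y - 3) - 2*log(y + 3).


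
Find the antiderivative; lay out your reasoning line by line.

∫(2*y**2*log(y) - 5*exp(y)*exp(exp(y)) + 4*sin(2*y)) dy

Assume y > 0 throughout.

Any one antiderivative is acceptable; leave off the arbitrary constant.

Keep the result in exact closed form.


Step 1. Rewrite: now ∫(2*y**2*log(y)) dy + ∫(-5*exp(y)*exp(exp(y))) dy + ∫(4*sin(2*y)) dy.
Step 2. Evaluate the standard form: now -2*cos(2*y) + ∫(2*y**2*log(y)) dy + ∫(-5*exp(y)*exp(exp(y))) dy.
Step 3. Integrate ∫(2*y**2*log(y)) dy by parts with u = log(y), dv = (2*y**2) dy, so v = 2*y**3/3 [assuming y > 0]: now 2*y**3*log(y)/3 - 2*cos(2*y) + ∫(-2*y**2/3) dy + ∫(-5*exp(y)*exp(exp(y))) dy.
Step 4. Evaluate the standard form: now 2*y**3*log(y)/3 - 2*y**3/9 - 2*cos(2*y) + ∫(-5*exp(y)*exp(exp(y))) dy.
Step 5. Substitute u = exp(y), turning ∫(-5*exp(y)*exp(exp(y))) dy into ∫(-5*exp(u)) du: now 2*y**3*log(y)/3 - 2*y**3/9 - 2*cos(2*y) + ∫(-5*exp(u)) du.
Step 6. Evaluate the standard form: now 2*y**3*log(y)/3 - 2*y**3/9 - 5*exp(u) - 2*cos(2*y).
Step 7. Substitute back u = exp(y): now 2*y**3*log(y)/3 - 2*y**3/9 - 5*exp(exp(y)) - 2*cos(2*y).
Answer: 2*y**3*log(y)/3 - 2*y**3/9 - 5*exp(exp(y)) - 2*cos(2*y).


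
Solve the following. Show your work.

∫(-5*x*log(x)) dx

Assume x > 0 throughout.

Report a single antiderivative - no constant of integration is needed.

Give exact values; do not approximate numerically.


Step 1. Integrate ∫(-5*x*log(x)) dx by parts with u = log(x), dv = (-5*x) dx, so v = -5*x**2/2 [assuming x > 0]: now -5*x**2*log(x)/2 + ∫(5*x/2) dx.
Step 2. Evaluate the standard form: now -5*x**2*log(x)/2 + 5*x**2/4.
Answer: -5*x**2*log(x)/2 + 5*x**2/4.


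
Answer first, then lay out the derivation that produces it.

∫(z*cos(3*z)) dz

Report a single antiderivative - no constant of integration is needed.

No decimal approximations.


The answer is z*sin(3*z)/3 + cos(3*z)/9.
Step 1. Integrate ∫(z*cos(3*z)) dz by parts with u = z, dv = (cos(3*z)) dz, so v = sin(3*z)/3: now z*sin(3*z)/3 + ∫(-sin(3*z)/3) dz.
Step 2. Evaluate the standard form: now z*sin(3*z)/3 + cos(3*z)/9.
Answer: z*sin(3*z)/3 + cos(3*z)/9.


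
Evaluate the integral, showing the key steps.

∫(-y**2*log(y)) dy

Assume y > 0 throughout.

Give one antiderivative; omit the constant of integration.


Step 1. Integrate ∫(-y**2*log(y)) dy by parts with u = log(y), dv = (-y**2) dy, so v = -y**3/3 [assuming y > 0]: now -y**3*log(y)/3 + ∫(y**2/3) dy.
Step 2. Evaluate the standard form: now -y**3*log(y)/3 + y**3/9.
Answer: -y**3*log(y)/3 + y**3/9.


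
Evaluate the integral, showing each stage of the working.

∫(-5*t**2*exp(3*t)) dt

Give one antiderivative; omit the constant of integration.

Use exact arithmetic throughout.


Step 1. Integrate ∫(-5*t**2*exp(3*t)) dt by parts with u = t**2, dv = (-5*exp(3*t)) dt, so v = -5*exp(3*t)/3: now -5*t**2*exp(3*t)/3 + ∫(10*t*exp(3*t)/3) dt.
Step 2. Integrate ∫(10*t*exp(3*t)/3) dt by parts with u = t, dv = (10*exp(3*t)/3) dt, so v = 10*exp(3*t)/9: now -5*t**2*exp(3*t)/3 + 10*t*exp(3*t)/9 + ∫(-10*exp(3*t)/9) dt.
Step 3. Evaluate the standard form: now -5*t**2*exp(3*t)/3 + 10*t*exp(3*t)/9 - 10*exp(3*t)/27.
Answer: -5*t**2*exp(3*t)/3 + 10*t*exp(3*t)/9 - 10*exp(3*t)/27.


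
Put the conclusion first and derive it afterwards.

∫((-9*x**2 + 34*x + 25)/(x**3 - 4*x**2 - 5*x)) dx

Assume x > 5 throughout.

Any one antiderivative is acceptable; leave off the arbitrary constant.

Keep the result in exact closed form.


The answer is -5*log(x) - log(x - 5) - 3*log(x + 1).
Step 1. Decompose ∫((-9*x**2 + 34*x + 25)/(x**3 - 4*x**2 - 5*x)) dx by partial fractions, (-9*x**2 + 34*x + 25)/(x**3 - 4*x**2 - 5*x) = -3/(x + 1) - 1/(x - 5) - 5/x: now ∫(-5/x) dx + ∫(-1/(x - 5)) dx + ∫(-3/(x + 1)) dx.
Step 2. Evaluate the standard form [assuming x > 0]: now -5*log(x) + ∫(-1/(x - 5)) dx + ∫(-3/(x + 1)) dx.
Step 3. Evaluate the standard form [assuming x > 5]: now -5*log(x) - log(x - 5) + ∫(-3/(x + 1)) dx.
Step 4. Evaluate the standard form [assuming x > -1]: now -5*log(x) - log(x - 5) - 3*log(x + 1).
Answer: -5*log(x) - log(x - 5) - 3*log(x + 1).


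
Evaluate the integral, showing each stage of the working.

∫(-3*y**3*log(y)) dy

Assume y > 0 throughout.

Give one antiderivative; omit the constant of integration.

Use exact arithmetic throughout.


Step 1. Integrate ∫(-3*y**3*log(y)) dy by parts with u = log(y), dv = (-3*y**3) dy, so v = -3*y**4/4 [assuming y > 0]: now -3*y**4*log(y)/4 + ∫(3*y**3/4) dy.
Step 2. Evaluate the standard form: now -3*y**4*log(y)/4 + 3*y**4/16.
Answer: -3*y**4*log(y)/4 + 3*y**4/16.


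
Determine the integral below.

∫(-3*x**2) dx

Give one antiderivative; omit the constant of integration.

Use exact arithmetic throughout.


Answer: -x**3.


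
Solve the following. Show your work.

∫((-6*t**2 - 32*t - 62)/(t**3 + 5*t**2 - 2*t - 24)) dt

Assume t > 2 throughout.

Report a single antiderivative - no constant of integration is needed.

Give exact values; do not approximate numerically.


Step 1. Decompose ∫((-6*t**2 - 32*t - 62)/(t**3 + 5*t**2 - 2*t - 24)) dt by partial fractions, (-6*t**2 - 32*t - 62)/(t**3 + 5*t**2 - 2*t - 24) = -5/(t + 4) + 4/(t + 3) - 5/(t - 2): now ∫(-5/(t - 2)) dt + ∫(4/(t + 3)) dt + ∫(-5/(t + 4)) dt.
Step 2. Evaluate the standard form [assuming t > 2]: now -5*log(t - 2) + ∫(4/(t + 3)) dt + ∫(-5/(t + 4)) dt.
Step 3. Evaluate the standard form [assuming t > -3]: now -5*log(t - 2) + 4*log(t + 3) + ∫(-5/(t + 4)) dt.
Step 4. Evaluate the standard form [assuming t > -4]: now -5*log(t - 2) + 4*log(t + 3) - 5*log(t + 4).
Answer: -5*log(t - 2) + 4*log(t + 3) - 5*log(t + 4).
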